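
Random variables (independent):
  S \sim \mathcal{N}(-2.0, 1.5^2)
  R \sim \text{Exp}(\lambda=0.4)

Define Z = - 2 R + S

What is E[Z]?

E[Z] = 1*E[S] - 2*E[R]
E[S] = -2
E[R] = 2.5
E[Z] = 1*(-2) - 2*2.5 = -7

-7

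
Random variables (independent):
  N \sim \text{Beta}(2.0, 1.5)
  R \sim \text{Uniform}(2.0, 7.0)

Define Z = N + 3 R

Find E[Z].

E[Z] = 1*E[N] + 3*E[R]
E[N] = 0.57142857
E[R] = 4.5
E[Z] = 1*0.57142857 + 3*4.5 = 14.071429

14.071429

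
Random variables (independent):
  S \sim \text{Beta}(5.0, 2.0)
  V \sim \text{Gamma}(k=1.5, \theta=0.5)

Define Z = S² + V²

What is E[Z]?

E[Z] = E[S²] + E[V²]
E[S²] = Var(S) + E[S]² = 0.025510204 + 0.51020408 = 0.53571429
E[V²] = Var(V) + E[V]² = 0.375 + 0.5625 = 0.9375
E[Z] = 0.53571429 + 0.9375 = 1.4732143

1.4732143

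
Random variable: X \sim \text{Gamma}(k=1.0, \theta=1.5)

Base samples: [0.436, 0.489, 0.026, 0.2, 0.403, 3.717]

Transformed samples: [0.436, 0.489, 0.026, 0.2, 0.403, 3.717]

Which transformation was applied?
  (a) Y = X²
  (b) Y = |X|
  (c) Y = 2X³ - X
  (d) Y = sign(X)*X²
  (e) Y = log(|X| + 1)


Checking option (b) Y = |X|:
  X = 0.436 -> Y = 0.436 ✓
  X = 0.489 -> Y = 0.489 ✓
  X = 0.026 -> Y = 0.026 ✓
All samples match this transformation.

(b) |X|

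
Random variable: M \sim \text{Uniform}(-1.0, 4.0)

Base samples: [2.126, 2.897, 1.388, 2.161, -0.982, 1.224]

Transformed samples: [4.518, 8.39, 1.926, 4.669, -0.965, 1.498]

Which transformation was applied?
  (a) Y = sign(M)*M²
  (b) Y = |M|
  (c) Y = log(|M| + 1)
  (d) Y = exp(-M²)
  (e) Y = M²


Checking option (a) Y = sign(M)*M²:
  M = 2.126 -> Y = 4.518 ✓
  M = 2.897 -> Y = 8.39 ✓
  M = 1.388 -> Y = 1.926 ✓
All samples match this transformation.

(a) sign(M)*M²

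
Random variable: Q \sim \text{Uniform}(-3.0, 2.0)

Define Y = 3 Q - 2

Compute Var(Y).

For Y = aQ + b: Var(Y) = a² * Var(Q)
Var(Q) = (2 + 3)^2/12 = 2.0833333
Var(Y) = 3² * 2.0833333 = 9 * 2.0833333 = 18.75

18.75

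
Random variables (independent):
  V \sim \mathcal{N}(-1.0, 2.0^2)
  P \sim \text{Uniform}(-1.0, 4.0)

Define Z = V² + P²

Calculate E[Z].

E[Z] = E[V²] + E[P²]
E[V²] = Var(V) + E[V]² = 4 + 1 = 5
E[P²] = Var(P) + E[P]² = 2.0833333 + 2.25 = 4.3333333
E[Z] = 5 + 4.3333333 = 9.3333333

9.3333333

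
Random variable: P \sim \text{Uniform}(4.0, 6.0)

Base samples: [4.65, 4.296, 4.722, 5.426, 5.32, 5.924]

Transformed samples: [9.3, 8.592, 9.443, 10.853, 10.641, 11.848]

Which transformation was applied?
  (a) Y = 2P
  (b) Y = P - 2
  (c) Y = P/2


Checking option (a) Y = 2P:
  P = 4.65 -> Y = 9.3 ✓
  P = 4.296 -> Y = 8.592 ✓
  P = 4.722 -> Y = 9.443 ✓
All samples match this transformation.

(a) 2P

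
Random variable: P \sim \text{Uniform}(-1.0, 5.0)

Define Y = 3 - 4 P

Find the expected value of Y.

For Y = -4P + 3:
E[Y] = -4 * E[P] + 3
E[P] = (-1 + 5)/2 = 2
E[Y] = -4 * 2 + 3 = -5

-5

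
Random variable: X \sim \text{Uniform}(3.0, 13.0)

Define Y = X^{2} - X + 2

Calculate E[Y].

E[Y] = 1*E[X²] - 1*E[X] + 2
E[X] = 8
E[X²] = Var(X) + (E[X])² = 8.3333333 + 64 = 72.333333
E[Y] = 1*72.333333 - 1*8 + 2 = 66.333333

66.333333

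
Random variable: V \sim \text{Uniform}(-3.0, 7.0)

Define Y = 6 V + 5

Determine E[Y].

For Y = 6V + 5:
E[Y] = 6 * E[V] + 5
E[V] = (-3 + 7)/2 = 2
E[Y] = 6 * 2 + 5 = 17

17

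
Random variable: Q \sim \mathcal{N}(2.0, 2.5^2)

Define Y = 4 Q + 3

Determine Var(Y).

For Y = aQ + b: Var(Y) = a² * Var(Q)
Var(Q) = 2.5^2 = 6.25
Var(Y) = 4² * 6.25 = 16 * 6.25 = 100

100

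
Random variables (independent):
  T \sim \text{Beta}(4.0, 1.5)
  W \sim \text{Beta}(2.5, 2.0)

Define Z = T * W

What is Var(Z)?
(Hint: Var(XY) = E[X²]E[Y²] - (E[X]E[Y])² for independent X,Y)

Var(XY) = E[X²]E[Y²] - (E[X]E[Y])²
E[T] = 0.72727273, Var(T) = 0.03051494
E[W] = 0.55555556, Var(W) = 0.044893378
E[T²] = 0.03051494 + 0.72727273² = 0.55944056
E[W²] = 0.044893378 + 0.55555556² = 0.35353535
Var(Z) = 0.55944056*0.35353535 - (0.72727273*0.55555556)²
= 0.19778202 - 0.16324865 = 0.034533368

0.034533368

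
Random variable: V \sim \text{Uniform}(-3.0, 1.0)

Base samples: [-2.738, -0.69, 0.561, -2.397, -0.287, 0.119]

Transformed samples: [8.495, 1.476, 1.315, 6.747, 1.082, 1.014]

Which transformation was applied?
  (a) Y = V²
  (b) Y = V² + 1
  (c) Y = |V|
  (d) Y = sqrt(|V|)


Checking option (b) Y = V² + 1:
  V = -2.738 -> Y = 8.495 ✓
  V = -0.69 -> Y = 1.476 ✓
  V = 0.561 -> Y = 1.315 ✓
All samples match this transformation.

(b) V² + 1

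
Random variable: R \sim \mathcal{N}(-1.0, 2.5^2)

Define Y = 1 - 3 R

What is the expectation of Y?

For Y = -3R + 1:
E[Y] = -3 * E[R] + 1
E[R] = -1.0 = -1
E[Y] = -3 * (-1) + 1 = 4

4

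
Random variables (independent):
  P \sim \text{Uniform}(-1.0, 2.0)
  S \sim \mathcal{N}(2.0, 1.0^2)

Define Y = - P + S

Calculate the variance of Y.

For independent RVs: Var(aX + bY) = a²Var(X) + b²Var(Y)
Var(P) = 0.75
Var(S) = 1
Var(Y) = (-1)²*0.75 + 1²*1
= 1*0.75 + 1*1 = 1.75

1.75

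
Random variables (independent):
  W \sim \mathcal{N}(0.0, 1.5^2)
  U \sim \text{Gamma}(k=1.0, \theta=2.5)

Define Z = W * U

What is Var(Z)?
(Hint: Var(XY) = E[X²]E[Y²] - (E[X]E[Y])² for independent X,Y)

Var(XY) = E[X²]E[Y²] - (E[X]E[Y])²
E[W] = 0, Var(W) = 2.25
E[U] = 2.5, Var(U) = 6.25
E[W²] = 2.25 + 0² = 2.25
E[U²] = 6.25 + 2.5² = 12.5
Var(Z) = 2.25*12.5 - (0*2.5)²
= 28.125 - 0 = 28.125

28.125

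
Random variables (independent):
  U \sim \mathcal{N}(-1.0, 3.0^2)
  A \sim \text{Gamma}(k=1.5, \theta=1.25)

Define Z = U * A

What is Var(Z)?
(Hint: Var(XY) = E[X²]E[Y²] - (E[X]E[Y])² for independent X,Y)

Var(XY) = E[X²]E[Y²] - (E[X]E[Y])²
E[U] = -1, Var(U) = 9
E[A] = 1.875, Var(A) = 2.34375
E[U²] = 9 + (-1)² = 10
E[A²] = 2.34375 + 1.875² = 5.859375
Var(Z) = 10*5.859375 - (-1*1.875)²
= 58.59375 - 3.515625 = 55.078125

55.078125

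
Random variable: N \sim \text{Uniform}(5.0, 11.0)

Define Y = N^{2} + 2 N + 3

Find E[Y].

E[Y] = 1*E[N²] + 2*E[N] + 3
E[N] = 8
E[N²] = Var(N) + (E[N])² = 3 + 64 = 67
E[Y] = 1*67 + 2*8 + 3 = 86

86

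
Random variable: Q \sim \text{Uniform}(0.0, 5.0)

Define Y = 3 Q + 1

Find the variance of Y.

For Y = aQ + b: Var(Y) = a² * Var(Q)
Var(Q) = (5 - 0)^2/12 = 2.0833333
Var(Y) = 3² * 2.0833333 = 9 * 2.0833333 = 18.75

18.75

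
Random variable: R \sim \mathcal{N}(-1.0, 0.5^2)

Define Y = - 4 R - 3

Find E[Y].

For Y = -4R - 3:
E[Y] = -4 * E[R] - 3
E[R] = -1.0 = -1
E[Y] = -4 * (-1) - 3 = 1

1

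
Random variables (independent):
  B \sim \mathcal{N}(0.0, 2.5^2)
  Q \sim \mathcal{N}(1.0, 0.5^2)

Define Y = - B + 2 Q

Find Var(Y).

For independent RVs: Var(aX + bY) = a²Var(X) + b²Var(Y)
Var(B) = 6.25
Var(Q) = 0.25
Var(Y) = (-1)²*6.25 + 2²*0.25
= 1*6.25 + 4*0.25 = 7.25

7.25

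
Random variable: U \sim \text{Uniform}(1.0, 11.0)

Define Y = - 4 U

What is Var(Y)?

For Y = aU + b: Var(Y) = a² * Var(U)
Var(U) = (11 - 1)^2/12 = 8.3333333
Var(Y) = (-4)² * 8.3333333 = 16 * 8.3333333 = 133.33333

133.33333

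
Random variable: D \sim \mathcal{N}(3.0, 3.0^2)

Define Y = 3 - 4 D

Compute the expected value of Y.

For Y = -4D + 3:
E[Y] = -4 * E[D] + 3
E[D] = 3.0 = 3
E[Y] = -4 * 3 + 3 = -9

-9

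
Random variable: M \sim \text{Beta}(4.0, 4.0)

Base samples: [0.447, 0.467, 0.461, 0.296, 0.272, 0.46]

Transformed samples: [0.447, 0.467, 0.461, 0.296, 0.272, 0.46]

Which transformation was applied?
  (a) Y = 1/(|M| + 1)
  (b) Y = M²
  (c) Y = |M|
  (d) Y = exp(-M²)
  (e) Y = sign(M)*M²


Checking option (c) Y = |M|:
  M = 0.447 -> Y = 0.447 ✓
  M = 0.467 -> Y = 0.467 ✓
  M = 0.461 -> Y = 0.461 ✓
All samples match this transformation.

(c) |M|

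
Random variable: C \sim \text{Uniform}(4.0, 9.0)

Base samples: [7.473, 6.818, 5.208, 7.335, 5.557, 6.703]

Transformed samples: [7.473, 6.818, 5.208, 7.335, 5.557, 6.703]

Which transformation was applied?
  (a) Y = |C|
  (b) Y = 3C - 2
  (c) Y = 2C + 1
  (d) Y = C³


Checking option (a) Y = |C|:
  C = 7.473 -> Y = 7.473 ✓
  C = 6.818 -> Y = 6.818 ✓
  C = 5.208 -> Y = 5.208 ✓
All samples match this transformation.

(a) |C|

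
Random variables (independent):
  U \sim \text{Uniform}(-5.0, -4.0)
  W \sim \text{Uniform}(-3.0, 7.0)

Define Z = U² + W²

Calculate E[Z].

E[Z] = E[U²] + E[W²]
E[U²] = Var(U) + E[U]² = 0.083333333 + 20.25 = 20.333333
E[W²] = Var(W) + E[W]² = 8.3333333 + 4 = 12.333333
E[Z] = 20.333333 + 12.333333 = 32.666667

32.666667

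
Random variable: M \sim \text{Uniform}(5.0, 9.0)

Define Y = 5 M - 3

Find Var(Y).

For Y = aM + b: Var(Y) = a² * Var(M)
Var(M) = (9 - 5)^2/12 = 1.3333333
Var(Y) = 5² * 1.3333333 = 25 * 1.3333333 = 33.333333

33.333333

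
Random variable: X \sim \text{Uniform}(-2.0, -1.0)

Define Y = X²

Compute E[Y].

Using E[X²] = Var(X) + (E[X])²:
E[X] = -1.5
Var(X) = (-1 + 2)^2/12 = 0.083333333
E[X²] = 0.083333333 + (-1.5)² = 0.083333333 + 2.25 = 2.3333333

2.3333333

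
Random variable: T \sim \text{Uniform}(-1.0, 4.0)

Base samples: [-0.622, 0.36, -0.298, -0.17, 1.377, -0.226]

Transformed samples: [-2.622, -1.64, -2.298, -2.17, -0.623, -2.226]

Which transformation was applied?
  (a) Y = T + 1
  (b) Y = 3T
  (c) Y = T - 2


Checking option (c) Y = T - 2:
  T = -0.622 -> Y = -2.622 ✓
  T = 0.36 -> Y = -1.64 ✓
  T = -0.298 -> Y = -2.298 ✓
All samples match this transformation.

(c) T - 2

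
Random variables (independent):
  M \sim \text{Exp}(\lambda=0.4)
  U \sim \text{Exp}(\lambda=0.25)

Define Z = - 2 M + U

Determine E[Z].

E[Z] = -2*E[M] + 1*E[U]
E[M] = 2.5
E[U] = 4
E[Z] = -2*2.5 + 1*4 = -1

-1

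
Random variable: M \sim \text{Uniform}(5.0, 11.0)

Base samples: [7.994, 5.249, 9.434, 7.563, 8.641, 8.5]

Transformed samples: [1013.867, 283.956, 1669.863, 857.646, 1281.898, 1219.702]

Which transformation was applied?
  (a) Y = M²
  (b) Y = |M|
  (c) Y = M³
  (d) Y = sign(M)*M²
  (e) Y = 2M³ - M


Checking option (e) Y = 2M³ - M:
  M = 7.994 -> Y = 1013.867 ✓
  M = 5.249 -> Y = 283.956 ✓
  M = 9.434 -> Y = 1669.863 ✓
All samples match this transformation.

(e) 2M³ - M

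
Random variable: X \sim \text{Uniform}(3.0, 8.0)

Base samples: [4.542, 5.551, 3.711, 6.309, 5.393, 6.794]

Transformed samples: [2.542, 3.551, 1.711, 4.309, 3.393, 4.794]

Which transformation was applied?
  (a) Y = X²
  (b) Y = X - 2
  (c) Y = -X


Checking option (b) Y = X - 2:
  X = 4.542 -> Y = 2.542 ✓
  X = 5.551 -> Y = 3.551 ✓
  X = 3.711 -> Y = 1.711 ✓
All samples match this transformation.

(b) X - 2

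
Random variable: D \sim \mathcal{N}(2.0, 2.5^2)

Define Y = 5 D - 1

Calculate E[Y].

For Y = 5D - 1:
E[Y] = 5 * E[D] - 1
E[D] = 2.0 = 2
E[Y] = 5 * 2 - 1 = 9

9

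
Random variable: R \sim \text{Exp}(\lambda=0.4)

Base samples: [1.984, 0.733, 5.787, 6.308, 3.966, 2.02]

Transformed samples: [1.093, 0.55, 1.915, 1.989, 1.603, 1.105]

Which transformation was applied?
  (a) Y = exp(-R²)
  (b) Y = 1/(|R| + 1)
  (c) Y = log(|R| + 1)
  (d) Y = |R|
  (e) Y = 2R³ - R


Checking option (c) Y = log(|R| + 1):
  R = 1.984 -> Y = 1.093 ✓
  R = 0.733 -> Y = 0.55 ✓
  R = 5.787 -> Y = 1.915 ✓
All samples match this transformation.

(c) log(|R| + 1)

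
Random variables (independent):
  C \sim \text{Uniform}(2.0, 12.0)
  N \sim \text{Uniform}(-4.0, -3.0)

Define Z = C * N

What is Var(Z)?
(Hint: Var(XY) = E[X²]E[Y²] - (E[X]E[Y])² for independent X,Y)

Var(XY) = E[X²]E[Y²] - (E[X]E[Y])²
E[C] = 7, Var(C) = 8.3333333
E[N] = -3.5, Var(N) = 0.083333333
E[C²] = 8.3333333 + 7² = 57.333333
E[N²] = 0.083333333 + (-3.5)² = 12.333333
Var(Z) = 57.333333*12.333333 - (7*(-3.5))²
= 707.11111 - 600.25 = 106.86111

106.86111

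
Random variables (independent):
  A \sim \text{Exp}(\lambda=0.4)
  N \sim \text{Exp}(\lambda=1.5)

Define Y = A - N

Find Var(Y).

For independent RVs: Var(aX + bY) = a²Var(X) + b²Var(Y)
Var(A) = 6.25
Var(N) = 0.44444444
Var(Y) = 1²*6.25 + (-1)²*0.44444444
= 1*6.25 + 1*0.44444444 = 6.6944444

6.6944444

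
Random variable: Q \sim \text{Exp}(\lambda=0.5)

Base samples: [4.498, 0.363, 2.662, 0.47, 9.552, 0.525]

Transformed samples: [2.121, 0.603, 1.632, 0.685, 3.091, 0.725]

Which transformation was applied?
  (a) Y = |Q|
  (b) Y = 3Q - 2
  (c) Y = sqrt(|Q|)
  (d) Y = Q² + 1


Checking option (c) Y = sqrt(|Q|):
  Q = 4.498 -> Y = 2.121 ✓
  Q = 0.363 -> Y = 0.603 ✓
  Q = 2.662 -> Y = 1.632 ✓
All samples match this transformation.

(c) sqrt(|Q|)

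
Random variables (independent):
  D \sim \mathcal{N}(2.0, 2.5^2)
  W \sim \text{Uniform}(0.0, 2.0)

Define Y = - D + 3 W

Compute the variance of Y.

For independent RVs: Var(aX + bY) = a²Var(X) + b²Var(Y)
Var(D) = 6.25
Var(W) = 0.33333333
Var(Y) = (-1)²*6.25 + 3²*0.33333333
= 1*6.25 + 9*0.33333333 = 9.25

9.25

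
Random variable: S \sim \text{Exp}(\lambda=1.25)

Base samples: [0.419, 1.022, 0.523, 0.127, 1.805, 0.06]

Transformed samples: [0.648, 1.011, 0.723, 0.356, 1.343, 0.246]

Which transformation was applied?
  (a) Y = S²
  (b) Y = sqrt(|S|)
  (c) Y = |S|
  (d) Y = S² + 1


Checking option (b) Y = sqrt(|S|):
  S = 0.419 -> Y = 0.648 ✓
  S = 1.022 -> Y = 1.011 ✓
  S = 0.523 -> Y = 0.723 ✓
All samples match this transformation.

(b) sqrt(|S|)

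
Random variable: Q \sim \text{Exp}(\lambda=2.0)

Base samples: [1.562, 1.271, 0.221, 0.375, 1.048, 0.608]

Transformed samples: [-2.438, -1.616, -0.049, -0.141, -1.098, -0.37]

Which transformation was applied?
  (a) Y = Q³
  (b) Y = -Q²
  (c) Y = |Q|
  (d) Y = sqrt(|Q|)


Checking option (b) Y = -Q²:
  Q = 1.562 -> Y = -2.438 ✓
  Q = 1.271 -> Y = -1.616 ✓
  Q = 0.221 -> Y = -0.049 ✓
All samples match this transformation.

(b) -Q²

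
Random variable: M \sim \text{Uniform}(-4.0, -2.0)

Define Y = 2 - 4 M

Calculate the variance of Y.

For Y = aM + b: Var(Y) = a² * Var(M)
Var(M) = (-2 + 4)^2/12 = 0.33333333
Var(Y) = (-4)² * 0.33333333 = 16 * 0.33333333 = 5.3333333

5.3333333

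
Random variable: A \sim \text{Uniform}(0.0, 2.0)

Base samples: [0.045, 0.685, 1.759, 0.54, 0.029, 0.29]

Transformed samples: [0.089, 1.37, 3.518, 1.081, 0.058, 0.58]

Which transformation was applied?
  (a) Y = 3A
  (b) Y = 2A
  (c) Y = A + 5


Checking option (b) Y = 2A:
  A = 0.045 -> Y = 0.089 ✓
  A = 0.685 -> Y = 1.37 ✓
  A = 1.759 -> Y = 3.518 ✓
All samples match this transformation.

(b) 2A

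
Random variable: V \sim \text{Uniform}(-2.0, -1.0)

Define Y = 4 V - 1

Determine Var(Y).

For Y = aV + b: Var(Y) = a² * Var(V)
Var(V) = (-1 + 2)^2/12 = 0.083333333
Var(Y) = 4² * 0.083333333 = 16 * 0.083333333 = 1.3333333

1.3333333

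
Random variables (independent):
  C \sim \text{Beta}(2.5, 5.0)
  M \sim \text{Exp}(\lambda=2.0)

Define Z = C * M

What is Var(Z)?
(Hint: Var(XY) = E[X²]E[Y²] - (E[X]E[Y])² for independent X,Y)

Var(XY) = E[X²]E[Y²] - (E[X]E[Y])²
E[C] = 0.33333333, Var(C) = 0.026143791
E[M] = 0.5, Var(M) = 0.25
E[C²] = 0.026143791 + 0.33333333² = 0.1372549
E[M²] = 0.25 + 0.5² = 0.5
Var(Z) = 0.1372549*0.5 - (0.33333333*0.5)²
= 0.068627451 - 0.027777778 = 0.040849673

0.040849673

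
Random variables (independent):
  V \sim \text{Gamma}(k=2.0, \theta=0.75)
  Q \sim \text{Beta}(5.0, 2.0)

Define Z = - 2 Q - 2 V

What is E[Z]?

E[Z] = -2*E[V] - 2*E[Q]
E[V] = 1.5
E[Q] = 0.71428571
E[Z] = -2*1.5 - 2*0.71428571 = -4.4285714

-4.4285714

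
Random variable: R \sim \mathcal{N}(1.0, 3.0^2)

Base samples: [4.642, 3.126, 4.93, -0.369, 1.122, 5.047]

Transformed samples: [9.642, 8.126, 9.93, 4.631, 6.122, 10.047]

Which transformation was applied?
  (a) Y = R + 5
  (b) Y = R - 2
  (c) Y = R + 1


Checking option (a) Y = R + 5:
  R = 4.642 -> Y = 9.642 ✓
  R = 3.126 -> Y = 8.126 ✓
  R = 4.93 -> Y = 9.93 ✓
All samples match this transformation.

(a) R + 5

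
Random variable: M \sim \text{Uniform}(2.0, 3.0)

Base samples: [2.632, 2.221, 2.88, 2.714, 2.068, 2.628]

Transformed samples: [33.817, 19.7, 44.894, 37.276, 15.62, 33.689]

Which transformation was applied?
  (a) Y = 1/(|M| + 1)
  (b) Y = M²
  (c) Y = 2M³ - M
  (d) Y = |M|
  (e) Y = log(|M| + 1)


Checking option (c) Y = 2M³ - M:
  M = 2.632 -> Y = 33.817 ✓
  M = 2.221 -> Y = 19.7 ✓
  M = 2.88 -> Y = 44.894 ✓
All samples match this transformation.

(c) 2M³ - M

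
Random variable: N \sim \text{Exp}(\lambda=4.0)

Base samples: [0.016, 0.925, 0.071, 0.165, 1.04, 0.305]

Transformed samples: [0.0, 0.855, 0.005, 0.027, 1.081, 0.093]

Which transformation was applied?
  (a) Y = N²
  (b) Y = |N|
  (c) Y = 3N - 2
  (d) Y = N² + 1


Checking option (a) Y = N²:
  N = 0.016 -> Y = 0.0 ✓
  N = 0.925 -> Y = 0.855 ✓
  N = 0.071 -> Y = 0.005 ✓
All samples match this transformation.

(a) N²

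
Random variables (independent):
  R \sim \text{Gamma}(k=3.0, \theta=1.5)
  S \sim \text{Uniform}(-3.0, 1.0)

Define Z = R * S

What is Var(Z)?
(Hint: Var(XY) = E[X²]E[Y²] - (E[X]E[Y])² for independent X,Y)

Var(XY) = E[X²]E[Y²] - (E[X]E[Y])²
E[R] = 4.5, Var(R) = 6.75
E[S] = -1, Var(S) = 1.3333333
E[R²] = 6.75 + 4.5² = 27
E[S²] = 1.3333333 + (-1)² = 2.3333333
Var(Z) = 27*2.3333333 - (4.5*(-1))²
= 63 - 20.25 = 42.75

42.75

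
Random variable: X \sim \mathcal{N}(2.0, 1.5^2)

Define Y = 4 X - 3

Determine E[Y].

For Y = 4X - 3:
E[Y] = 4 * E[X] - 3
E[X] = 2.0 = 2
E[Y] = 4 * 2 - 3 = 5

5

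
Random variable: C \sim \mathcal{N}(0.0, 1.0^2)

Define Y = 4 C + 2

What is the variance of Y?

For Y = aC + b: Var(Y) = a² * Var(C)
Var(C) = 1.0^2 = 1
Var(Y) = 4² * 1 = 16 * 1 = 16

16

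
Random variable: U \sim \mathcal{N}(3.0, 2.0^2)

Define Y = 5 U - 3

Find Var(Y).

For Y = aU + b: Var(Y) = a² * Var(U)
Var(U) = 2.0^2 = 4
Var(Y) = 5² * 4 = 25 * 4 = 100

100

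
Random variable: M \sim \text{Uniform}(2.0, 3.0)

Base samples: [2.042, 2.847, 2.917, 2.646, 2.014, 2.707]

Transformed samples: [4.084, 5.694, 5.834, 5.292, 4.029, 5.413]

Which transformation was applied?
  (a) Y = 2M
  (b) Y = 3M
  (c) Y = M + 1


Checking option (a) Y = 2M:
  M = 2.042 -> Y = 4.084 ✓
  M = 2.847 -> Y = 5.694 ✓
  M = 2.917 -> Y = 5.834 ✓
All samples match this transformation.

(a) 2M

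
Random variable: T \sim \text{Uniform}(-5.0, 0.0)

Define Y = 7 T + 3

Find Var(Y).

For Y = aT + b: Var(Y) = a² * Var(T)
Var(T) = (0 + 5)^2/12 = 2.0833333
Var(Y) = 7² * 2.0833333 = 49 * 2.0833333 = 102.08333

102.08333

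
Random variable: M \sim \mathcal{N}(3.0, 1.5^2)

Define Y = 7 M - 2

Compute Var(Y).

For Y = aM + b: Var(Y) = a² * Var(M)
Var(M) = 1.5^2 = 2.25
Var(Y) = 7² * 2.25 = 49 * 2.25 = 110.25

110.25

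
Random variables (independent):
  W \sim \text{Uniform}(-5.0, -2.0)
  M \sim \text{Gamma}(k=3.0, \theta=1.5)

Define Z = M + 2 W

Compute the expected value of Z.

E[Z] = 2*E[W] + 1*E[M]
E[W] = -3.5
E[M] = 4.5
E[Z] = 2*(-3.5) + 1*4.5 = -2.5

-2.5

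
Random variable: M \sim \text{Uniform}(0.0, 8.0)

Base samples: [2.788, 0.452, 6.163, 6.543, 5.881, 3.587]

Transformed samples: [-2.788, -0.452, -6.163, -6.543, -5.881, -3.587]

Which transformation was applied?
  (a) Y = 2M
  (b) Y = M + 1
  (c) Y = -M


Checking option (c) Y = -M:
  M = 2.788 -> Y = -2.788 ✓
  M = 0.452 -> Y = -0.452 ✓
  M = 6.163 -> Y = -6.163 ✓
All samples match this transformation.

(c) -M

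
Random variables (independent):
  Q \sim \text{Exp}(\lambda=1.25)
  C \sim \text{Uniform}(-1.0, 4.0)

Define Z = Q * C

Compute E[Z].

For independent RVs: E[XY] = E[X]*E[Y]
E[Q] = 0.8
E[C] = 1.5
E[Z] = 0.8 * 1.5 = 1.2

1.2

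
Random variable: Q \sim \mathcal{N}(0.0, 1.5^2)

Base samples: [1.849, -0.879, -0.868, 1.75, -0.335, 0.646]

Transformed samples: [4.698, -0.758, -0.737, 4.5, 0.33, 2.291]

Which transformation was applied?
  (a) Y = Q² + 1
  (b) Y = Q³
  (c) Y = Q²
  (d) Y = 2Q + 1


Checking option (d) Y = 2Q + 1:
  Q = 1.849 -> Y = 4.698 ✓
  Q = -0.879 -> Y = -0.758 ✓
  Q = -0.868 -> Y = -0.737 ✓
All samples match this transformation.

(d) 2Q + 1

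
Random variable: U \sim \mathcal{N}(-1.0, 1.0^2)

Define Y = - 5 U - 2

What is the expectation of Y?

For Y = -5U - 2:
E[Y] = -5 * E[U] - 2
E[U] = -1.0 = -1
E[Y] = -5 * (-1) - 2 = 3

3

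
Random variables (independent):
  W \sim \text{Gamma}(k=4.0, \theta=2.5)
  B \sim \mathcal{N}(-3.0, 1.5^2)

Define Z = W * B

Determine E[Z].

For independent RVs: E[XY] = E[X]*E[Y]
E[W] = 10
E[B] = -3
E[Z] = 10 * (-3) = -30

-30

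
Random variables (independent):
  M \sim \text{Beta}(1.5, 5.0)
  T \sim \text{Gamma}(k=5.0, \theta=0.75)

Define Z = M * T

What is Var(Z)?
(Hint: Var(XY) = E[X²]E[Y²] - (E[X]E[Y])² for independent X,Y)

Var(XY) = E[X²]E[Y²] - (E[X]E[Y])²
E[M] = 0.23076923, Var(M) = 0.023668639
E[T] = 3.75, Var(T) = 2.8125
E[M²] = 0.023668639 + 0.23076923² = 0.076923077
E[T²] = 2.8125 + 3.75² = 16.875
Var(Z) = 0.076923077*16.875 - (0.23076923*3.75)²
= 1.2980769 - 0.74889053 = 0.54918639

0.54918639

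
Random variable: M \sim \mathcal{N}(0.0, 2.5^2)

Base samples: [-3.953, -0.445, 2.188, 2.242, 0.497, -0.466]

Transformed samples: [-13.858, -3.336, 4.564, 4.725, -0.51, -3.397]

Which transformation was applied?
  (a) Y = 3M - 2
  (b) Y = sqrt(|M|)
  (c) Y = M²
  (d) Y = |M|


Checking option (a) Y = 3M - 2:
  M = -3.953 -> Y = -13.858 ✓
  M = -0.445 -> Y = -3.336 ✓
  M = 2.188 -> Y = 4.564 ✓
All samples match this transformation.

(a) 3M - 2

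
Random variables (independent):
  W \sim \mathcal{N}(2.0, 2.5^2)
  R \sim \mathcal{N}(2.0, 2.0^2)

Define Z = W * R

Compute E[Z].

For independent RVs: E[XY] = E[X]*E[Y]
E[W] = 2
E[R] = 2
E[Z] = 2 * 2 = 4

4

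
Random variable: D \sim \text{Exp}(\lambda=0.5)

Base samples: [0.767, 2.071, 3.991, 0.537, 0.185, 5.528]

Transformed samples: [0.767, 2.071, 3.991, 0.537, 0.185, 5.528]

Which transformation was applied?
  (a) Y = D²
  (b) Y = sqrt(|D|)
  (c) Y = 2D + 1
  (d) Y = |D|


Checking option (d) Y = |D|:
  D = 0.767 -> Y = 0.767 ✓
  D = 2.071 -> Y = 2.071 ✓
  D = 3.991 -> Y = 3.991 ✓
All samples match this transformation.

(d) |D|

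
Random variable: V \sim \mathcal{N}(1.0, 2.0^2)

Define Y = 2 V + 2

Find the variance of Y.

For Y = aV + b: Var(Y) = a² * Var(V)
Var(V) = 2.0^2 = 4
Var(Y) = 2² * 4 = 4 * 4 = 16

16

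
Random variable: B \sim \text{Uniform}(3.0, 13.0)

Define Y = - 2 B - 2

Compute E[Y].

For Y = -2B - 2:
E[Y] = -2 * E[B] - 2
E[B] = (3 + 13)/2 = 8
E[Y] = -2 * 8 - 2 = -18

-18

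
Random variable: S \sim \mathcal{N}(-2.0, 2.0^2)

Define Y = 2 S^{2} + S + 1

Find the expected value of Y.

E[Y] = 2*E[S²] + 1*E[S] + 1
E[S] = -2
E[S²] = Var(S) + (E[S])² = 4 + 4 = 8
E[Y] = 2*8 + 1*(-2) + 1 = 15

15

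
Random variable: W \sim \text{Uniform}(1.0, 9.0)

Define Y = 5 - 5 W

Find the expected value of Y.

For Y = -5W + 5:
E[Y] = -5 * E[W] + 5
E[W] = (1 + 9)/2 = 5
E[Y] = -5 * 5 + 5 = -20

-20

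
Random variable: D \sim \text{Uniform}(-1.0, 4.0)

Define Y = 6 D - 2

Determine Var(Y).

For Y = aD + b: Var(Y) = a² * Var(D)
Var(D) = (4 + 1)^2/12 = 2.0833333
Var(Y) = 6² * 2.0833333 = 36 * 2.0833333 = 75

75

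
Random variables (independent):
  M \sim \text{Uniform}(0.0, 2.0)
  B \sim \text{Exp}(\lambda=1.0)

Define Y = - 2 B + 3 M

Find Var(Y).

For independent RVs: Var(aX + bY) = a²Var(X) + b²Var(Y)
Var(M) = 0.33333333
Var(B) = 1
Var(Y) = 3²*0.33333333 + (-2)²*1
= 9*0.33333333 + 4*1 = 7

7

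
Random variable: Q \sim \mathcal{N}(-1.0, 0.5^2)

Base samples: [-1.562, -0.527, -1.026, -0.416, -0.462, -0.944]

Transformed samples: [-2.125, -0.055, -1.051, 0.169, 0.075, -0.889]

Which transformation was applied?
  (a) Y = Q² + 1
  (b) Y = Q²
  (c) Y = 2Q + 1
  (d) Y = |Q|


Checking option (c) Y = 2Q + 1:
  Q = -1.562 -> Y = -2.125 ✓
  Q = -0.527 -> Y = -0.055 ✓
  Q = -1.026 -> Y = -1.051 ✓
All samples match this transformation.

(c) 2Q + 1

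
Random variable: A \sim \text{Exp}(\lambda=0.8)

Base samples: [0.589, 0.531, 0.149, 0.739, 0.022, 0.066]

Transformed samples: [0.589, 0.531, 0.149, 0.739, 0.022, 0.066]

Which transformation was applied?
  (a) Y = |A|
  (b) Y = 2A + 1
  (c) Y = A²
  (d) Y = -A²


Checking option (a) Y = |A|:
  A = 0.589 -> Y = 0.589 ✓
  A = 0.531 -> Y = 0.531 ✓
  A = 0.149 -> Y = 0.149 ✓
All samples match this transformation.

(a) |A|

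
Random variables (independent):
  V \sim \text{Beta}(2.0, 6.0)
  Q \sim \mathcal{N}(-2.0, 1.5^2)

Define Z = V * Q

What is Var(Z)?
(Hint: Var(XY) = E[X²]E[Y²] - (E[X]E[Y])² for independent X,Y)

Var(XY) = E[X²]E[Y²] - (E[X]E[Y])²
E[V] = 0.25, Var(V) = 0.020833333
E[Q] = -2, Var(Q) = 2.25
E[V²] = 0.020833333 + 0.25² = 0.083333333
E[Q²] = 2.25 + (-2)² = 6.25
Var(Z) = 0.083333333*6.25 - (0.25*(-2))²
= 0.52083333 - 0.25 = 0.27083333

0.27083333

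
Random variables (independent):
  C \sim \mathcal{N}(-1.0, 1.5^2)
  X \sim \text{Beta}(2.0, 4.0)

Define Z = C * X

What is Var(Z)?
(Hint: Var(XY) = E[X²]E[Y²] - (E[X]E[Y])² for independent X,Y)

Var(XY) = E[X²]E[Y²] - (E[X]E[Y])²
E[C] = -1, Var(C) = 2.25
E[X] = 0.33333333, Var(X) = 0.031746032
E[C²] = 2.25 + (-1)² = 3.25
E[X²] = 0.031746032 + 0.33333333² = 0.14285714
Var(Z) = 3.25*0.14285714 - (-1*0.33333333)²
= 0.46428571 - 0.11111111 = 0.3531746

0.3531746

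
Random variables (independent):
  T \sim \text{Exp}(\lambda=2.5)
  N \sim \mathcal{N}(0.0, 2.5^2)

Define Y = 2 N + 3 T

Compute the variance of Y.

For independent RVs: Var(aX + bY) = a²Var(X) + b²Var(Y)
Var(T) = 0.16
Var(N) = 6.25
Var(Y) = 3²*0.16 + 2²*6.25
= 9*0.16 + 4*6.25 = 26.44

26.44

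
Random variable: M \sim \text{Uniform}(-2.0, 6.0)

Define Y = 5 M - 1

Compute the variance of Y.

For Y = aM + b: Var(Y) = a² * Var(M)
Var(M) = (6 + 2)^2/12 = 5.3333333
Var(Y) = 5² * 5.3333333 = 25 * 5.3333333 = 133.33333

133.33333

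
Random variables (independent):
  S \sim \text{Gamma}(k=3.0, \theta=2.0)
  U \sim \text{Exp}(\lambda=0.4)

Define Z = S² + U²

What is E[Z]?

E[Z] = E[S²] + E[U²]
E[S²] = Var(S) + E[S]² = 12 + 36 = 48
E[U²] = Var(U) + E[U]² = 6.25 + 6.25 = 12.5
E[Z] = 48 + 12.5 = 60.5

60.5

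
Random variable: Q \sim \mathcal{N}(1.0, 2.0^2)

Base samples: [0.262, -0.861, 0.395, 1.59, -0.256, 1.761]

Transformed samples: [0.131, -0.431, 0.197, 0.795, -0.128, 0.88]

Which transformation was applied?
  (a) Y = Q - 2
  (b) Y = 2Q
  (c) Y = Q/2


Checking option (c) Y = Q/2:
  Q = 0.262 -> Y = 0.131 ✓
  Q = -0.861 -> Y = -0.431 ✓
  Q = 0.395 -> Y = 0.197 ✓
All samples match this transformation.

(c) Q/2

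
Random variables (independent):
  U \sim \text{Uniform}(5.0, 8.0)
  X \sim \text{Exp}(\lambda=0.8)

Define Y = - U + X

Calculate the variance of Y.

For independent RVs: Var(aX + bY) = a²Var(X) + b²Var(Y)
Var(U) = 0.75
Var(X) = 1.5625
Var(Y) = (-1)²*0.75 + 1²*1.5625
= 1*0.75 + 1*1.5625 = 2.3125

2.3125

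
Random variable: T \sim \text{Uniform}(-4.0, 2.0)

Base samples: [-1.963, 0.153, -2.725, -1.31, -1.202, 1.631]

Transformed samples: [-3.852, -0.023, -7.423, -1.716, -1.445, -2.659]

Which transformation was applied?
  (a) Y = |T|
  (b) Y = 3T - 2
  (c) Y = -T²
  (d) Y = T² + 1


Checking option (c) Y = -T²:
  T = -1.963 -> Y = -3.852 ✓
  T = 0.153 -> Y = -0.023 ✓
  T = -2.725 -> Y = -7.423 ✓
All samples match this transformation.

(c) -T²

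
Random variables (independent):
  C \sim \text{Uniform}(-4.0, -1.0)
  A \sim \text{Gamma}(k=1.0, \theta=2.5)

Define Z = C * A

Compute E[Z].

For independent RVs: E[XY] = E[X]*E[Y]
E[C] = -2.5
E[A] = 2.5
E[Z] = -2.5 * 2.5 = -6.25

-6.25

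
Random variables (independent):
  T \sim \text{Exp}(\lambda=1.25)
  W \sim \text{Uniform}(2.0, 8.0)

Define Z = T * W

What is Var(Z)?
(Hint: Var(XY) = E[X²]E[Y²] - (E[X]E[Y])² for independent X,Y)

Var(XY) = E[X²]E[Y²] - (E[X]E[Y])²
E[T] = 0.8, Var(T) = 0.64
E[W] = 5, Var(W) = 3
E[T²] = 0.64 + 0.8² = 1.28
E[W²] = 3 + 5² = 28
Var(Z) = 1.28*28 - (0.8*5)²
= 35.84 - 16 = 19.84

19.84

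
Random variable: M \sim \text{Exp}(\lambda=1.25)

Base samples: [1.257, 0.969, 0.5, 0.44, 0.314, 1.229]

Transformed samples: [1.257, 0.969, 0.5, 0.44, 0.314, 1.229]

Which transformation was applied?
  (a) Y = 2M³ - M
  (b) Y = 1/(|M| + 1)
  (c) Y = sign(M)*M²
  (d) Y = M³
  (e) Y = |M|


Checking option (e) Y = |M|:
  M = 1.257 -> Y = 1.257 ✓
  M = 0.969 -> Y = 0.969 ✓
  M = 0.5 -> Y = 0.5 ✓
All samples match this transformation.

(e) |M|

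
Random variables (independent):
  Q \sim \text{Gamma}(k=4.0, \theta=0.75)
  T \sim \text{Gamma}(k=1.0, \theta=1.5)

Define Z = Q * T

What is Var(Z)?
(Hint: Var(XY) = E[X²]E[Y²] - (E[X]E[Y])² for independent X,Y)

Var(XY) = E[X²]E[Y²] - (E[X]E[Y])²
E[Q] = 3, Var(Q) = 2.25
E[T] = 1.5, Var(T) = 2.25
E[Q²] = 2.25 + 3² = 11.25
E[T²] = 2.25 + 1.5² = 4.5
Var(Z) = 11.25*4.5 - (3*1.5)²
= 50.625 - 20.25 = 30.375

30.375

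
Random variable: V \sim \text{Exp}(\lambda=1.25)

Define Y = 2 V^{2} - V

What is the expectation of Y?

E[Y] = 2*E[V²] - 1*E[V]
E[V] = 0.8
E[V²] = Var(V) + (E[V])² = 0.64 + 0.64 = 1.28
E[Y] = 2*1.28 - 1*0.8 = 1.76

1.76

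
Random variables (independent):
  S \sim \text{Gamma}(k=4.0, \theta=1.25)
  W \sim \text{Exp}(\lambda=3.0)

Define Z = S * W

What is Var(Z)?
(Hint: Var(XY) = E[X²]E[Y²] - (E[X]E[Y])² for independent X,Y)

Var(XY) = E[X²]E[Y²] - (E[X]E[Y])²
E[S] = 5, Var(S) = 6.25
E[W] = 0.33333333, Var(W) = 0.11111111
E[S²] = 6.25 + 5² = 31.25
E[W²] = 0.11111111 + 0.33333333² = 0.22222222
Var(Z) = 31.25*0.22222222 - (5*0.33333333)²
= 6.9444444 - 2.7777778 = 4.1666667

4.1666667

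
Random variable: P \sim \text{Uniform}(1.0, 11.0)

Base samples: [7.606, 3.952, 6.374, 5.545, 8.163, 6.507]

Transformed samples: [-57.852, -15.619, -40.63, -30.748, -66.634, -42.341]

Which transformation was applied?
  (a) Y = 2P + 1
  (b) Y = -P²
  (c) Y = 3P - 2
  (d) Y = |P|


Checking option (b) Y = -P²:
  P = 7.606 -> Y = -57.852 ✓
  P = 3.952 -> Y = -15.619 ✓
  P = 6.374 -> Y = -40.63 ✓
All samples match this transformation.

(b) -P²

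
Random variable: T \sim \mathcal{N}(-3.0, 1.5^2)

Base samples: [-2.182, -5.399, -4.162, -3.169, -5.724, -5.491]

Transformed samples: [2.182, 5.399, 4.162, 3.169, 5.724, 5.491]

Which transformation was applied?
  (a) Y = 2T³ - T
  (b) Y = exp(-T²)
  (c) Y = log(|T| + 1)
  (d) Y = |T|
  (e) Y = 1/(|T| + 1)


Checking option (d) Y = |T|:
  T = -2.182 -> Y = 2.182 ✓
  T = -5.399 -> Y = 5.399 ✓
  T = -4.162 -> Y = 4.162 ✓
All samples match this transformation.

(d) |T|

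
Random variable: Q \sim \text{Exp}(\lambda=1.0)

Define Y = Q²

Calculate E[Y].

Using E[X²] = Var(X) + (E[X])²:
E[Q] = 1
Var(Q) = 1/1.0^2 = 1
E[Q²] = 1 + 1² = 1 + 1 = 2

2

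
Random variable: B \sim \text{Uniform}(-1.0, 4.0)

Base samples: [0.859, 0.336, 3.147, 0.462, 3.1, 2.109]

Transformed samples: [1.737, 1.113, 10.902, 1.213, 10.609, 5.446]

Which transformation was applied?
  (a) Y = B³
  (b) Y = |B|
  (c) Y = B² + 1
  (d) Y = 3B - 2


Checking option (c) Y = B² + 1:
  B = 0.859 -> Y = 1.737 ✓
  B = 0.336 -> Y = 1.113 ✓
  B = 3.147 -> Y = 10.902 ✓
All samples match this transformation.

(c) B² + 1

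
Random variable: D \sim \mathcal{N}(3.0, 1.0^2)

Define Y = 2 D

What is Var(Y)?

For Y = aD + b: Var(Y) = a² * Var(D)
Var(D) = 1.0^2 = 1
Var(Y) = 2² * 1 = 4 * 1 = 4

4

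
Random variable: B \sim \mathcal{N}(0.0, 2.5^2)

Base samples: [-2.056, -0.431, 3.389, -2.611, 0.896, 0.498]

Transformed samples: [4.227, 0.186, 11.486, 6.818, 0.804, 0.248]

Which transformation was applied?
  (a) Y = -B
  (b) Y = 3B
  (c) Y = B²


Checking option (c) Y = B²:
  B = -2.056 -> Y = 4.227 ✓
  B = -0.431 -> Y = 0.186 ✓
  B = 3.389 -> Y = 11.486 ✓
All samples match this transformation.

(c) B²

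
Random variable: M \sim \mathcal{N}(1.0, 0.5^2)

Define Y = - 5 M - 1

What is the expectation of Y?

For Y = -5M - 1:
E[Y] = -5 * E[M] - 1
E[M] = 1.0 = 1
E[Y] = -5 * 1 - 1 = -6

-6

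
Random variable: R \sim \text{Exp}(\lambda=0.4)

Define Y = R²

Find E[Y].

E[R²] = Var(R) + (E[R])² = 6.25 + 6.25 = 12.5

12.5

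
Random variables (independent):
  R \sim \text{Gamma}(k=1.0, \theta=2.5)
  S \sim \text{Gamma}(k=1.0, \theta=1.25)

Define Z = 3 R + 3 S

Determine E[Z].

E[Z] = 3*E[R] + 3*E[S]
E[R] = 2.5
E[S] = 1.25
E[Z] = 3*2.5 + 3*1.25 = 11.25

11.25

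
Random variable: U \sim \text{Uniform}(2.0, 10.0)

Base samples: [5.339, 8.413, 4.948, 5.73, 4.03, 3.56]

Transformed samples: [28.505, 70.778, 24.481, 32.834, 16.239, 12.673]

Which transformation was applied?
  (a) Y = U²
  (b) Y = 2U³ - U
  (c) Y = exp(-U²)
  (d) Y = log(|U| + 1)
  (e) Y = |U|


Checking option (a) Y = U²:
  U = 5.339 -> Y = 28.505 ✓
  U = 8.413 -> Y = 70.778 ✓
  U = 4.948 -> Y = 24.481 ✓
All samples match this transformation.

(a) U²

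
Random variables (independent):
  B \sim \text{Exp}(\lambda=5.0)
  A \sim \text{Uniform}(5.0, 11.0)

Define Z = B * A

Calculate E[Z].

For independent RVs: E[XY] = E[X]*E[Y]
E[B] = 0.2
E[A] = 8
E[Z] = 0.2 * 8 = 1.6

1.6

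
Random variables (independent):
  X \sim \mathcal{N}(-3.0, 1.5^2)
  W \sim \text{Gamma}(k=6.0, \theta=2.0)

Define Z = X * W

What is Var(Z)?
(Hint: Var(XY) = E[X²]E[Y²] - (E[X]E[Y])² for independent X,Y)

Var(XY) = E[X²]E[Y²] - (E[X]E[Y])²
E[X] = -3, Var(X) = 2.25
E[W] = 12, Var(W) = 24
E[X²] = 2.25 + (-3)² = 11.25
E[W²] = 24 + 12² = 168
Var(Z) = 11.25*168 - (-3*12)²
= 1890 - 1296 = 594

594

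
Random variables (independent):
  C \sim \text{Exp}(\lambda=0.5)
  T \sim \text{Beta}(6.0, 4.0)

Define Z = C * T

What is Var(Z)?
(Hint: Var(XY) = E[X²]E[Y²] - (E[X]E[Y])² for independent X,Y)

Var(XY) = E[X²]E[Y²] - (E[X]E[Y])²
E[C] = 2, Var(C) = 4
E[T] = 0.6, Var(T) = 0.021818182
E[C²] = 4 + 2² = 8
E[T²] = 0.021818182 + 0.6² = 0.38181818
Var(Z) = 8*0.38181818 - (2*0.6)²
= 3.0545455 - 1.44 = 1.6145455

1.6145455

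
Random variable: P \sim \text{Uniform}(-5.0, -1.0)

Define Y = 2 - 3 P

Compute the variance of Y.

For Y = aP + b: Var(Y) = a² * Var(P)
Var(P) = (-1 + 5)^2/12 = 1.3333333
Var(Y) = (-3)² * 1.3333333 = 9 * 1.3333333 = 12

12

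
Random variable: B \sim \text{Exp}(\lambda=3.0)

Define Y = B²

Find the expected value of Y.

E[B²] = Var(B) + (E[B])² = 0.11111111 + 0.11111111 = 0.22222222

0.22222222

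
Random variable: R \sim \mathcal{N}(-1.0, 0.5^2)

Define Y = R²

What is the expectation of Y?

Using E[X²] = Var(X) + (E[X])²:
E[R] = -1
Var(R) = 0.5^2 = 0.25
E[R²] = 0.25 + (-1)² = 0.25 + 1 = 1.25

1.25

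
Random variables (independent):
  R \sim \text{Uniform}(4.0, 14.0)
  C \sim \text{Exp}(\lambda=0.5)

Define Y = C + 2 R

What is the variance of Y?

For independent RVs: Var(aX + bY) = a²Var(X) + b²Var(Y)
Var(R) = 8.3333333
Var(C) = 4
Var(Y) = 2²*8.3333333 + 1²*4
= 4*8.3333333 + 1*4 = 37.333333

37.333333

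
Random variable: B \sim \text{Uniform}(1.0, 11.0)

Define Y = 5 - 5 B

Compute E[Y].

For Y = -5B + 5:
E[Y] = -5 * E[B] + 5
E[B] = (1 + 11)/2 = 6
E[Y] = -5 * 6 + 5 = -25

-25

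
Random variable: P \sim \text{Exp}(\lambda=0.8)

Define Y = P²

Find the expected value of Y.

E[P²] = Var(P) + (E[P])² = 1.5625 + 1.5625 = 3.125

3.125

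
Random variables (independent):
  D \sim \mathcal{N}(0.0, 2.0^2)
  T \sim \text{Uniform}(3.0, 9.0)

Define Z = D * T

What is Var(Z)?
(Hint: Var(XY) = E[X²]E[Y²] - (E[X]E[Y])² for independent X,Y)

Var(XY) = E[X²]E[Y²] - (E[X]E[Y])²
E[D] = 0, Var(D) = 4
E[T] = 6, Var(T) = 3
E[D²] = 4 + 0² = 4
E[T²] = 3 + 6² = 39
Var(Z) = 4*39 - (0*6)²
= 156 - 0 = 156

156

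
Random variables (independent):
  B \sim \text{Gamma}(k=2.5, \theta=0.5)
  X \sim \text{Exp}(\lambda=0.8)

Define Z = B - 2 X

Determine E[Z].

E[Z] = 1*E[B] - 2*E[X]
E[B] = 1.25
E[X] = 1.25
E[Z] = 1*1.25 - 2*1.25 = -1.25

-1.25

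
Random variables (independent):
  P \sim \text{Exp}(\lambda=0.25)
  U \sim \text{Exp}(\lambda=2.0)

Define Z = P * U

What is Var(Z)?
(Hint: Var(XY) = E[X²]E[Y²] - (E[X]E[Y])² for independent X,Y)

Var(XY) = E[X²]E[Y²] - (E[X]E[Y])²
E[P] = 4, Var(P) = 16
E[U] = 0.5, Var(U) = 0.25
E[P²] = 16 + 4² = 32
E[U²] = 0.25 + 0.5² = 0.5
Var(Z) = 32*0.5 - (4*0.5)²
= 16 - 4 = 12

12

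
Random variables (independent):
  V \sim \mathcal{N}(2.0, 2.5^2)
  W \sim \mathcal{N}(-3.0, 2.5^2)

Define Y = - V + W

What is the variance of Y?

For independent RVs: Var(aX + bY) = a²Var(X) + b²Var(Y)
Var(V) = 6.25
Var(W) = 6.25
Var(Y) = (-1)²*6.25 + 1²*6.25
= 1*6.25 + 1*6.25 = 12.5

12.5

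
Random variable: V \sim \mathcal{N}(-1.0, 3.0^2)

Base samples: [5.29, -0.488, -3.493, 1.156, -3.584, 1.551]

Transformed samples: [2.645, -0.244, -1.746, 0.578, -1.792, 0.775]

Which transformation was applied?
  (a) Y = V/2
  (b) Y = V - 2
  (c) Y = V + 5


Checking option (a) Y = V/2:
  V = 5.29 -> Y = 2.645 ✓
  V = -0.488 -> Y = -0.244 ✓
  V = -3.493 -> Y = -1.746 ✓
All samples match this transformation.

(a) V/2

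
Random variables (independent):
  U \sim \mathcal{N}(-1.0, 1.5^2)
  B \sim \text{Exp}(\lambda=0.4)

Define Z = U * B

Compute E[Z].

For independent RVs: E[XY] = E[X]*E[Y]
E[U] = -1
E[B] = 2.5
E[Z] = -1 * 2.5 = -2.5

-2.5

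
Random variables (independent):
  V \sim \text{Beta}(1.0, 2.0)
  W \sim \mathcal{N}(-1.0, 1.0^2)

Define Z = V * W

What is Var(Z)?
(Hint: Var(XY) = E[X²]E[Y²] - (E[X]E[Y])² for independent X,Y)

Var(XY) = E[X²]E[Y²] - (E[X]E[Y])²
E[V] = 0.33333333, Var(V) = 0.055555556
E[W] = -1, Var(W) = 1
E[V²] = 0.055555556 + 0.33333333² = 0.16666667
E[W²] = 1 + (-1)² = 2
Var(Z) = 0.16666667*2 - (0.33333333*(-1))²
= 0.33333333 - 0.11111111 = 0.22222222

0.22222222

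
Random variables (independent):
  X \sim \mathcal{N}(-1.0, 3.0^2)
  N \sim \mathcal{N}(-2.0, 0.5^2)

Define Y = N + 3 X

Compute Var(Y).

For independent RVs: Var(aX + bY) = a²Var(X) + b²Var(Y)
Var(X) = 9
Var(N) = 0.25
Var(Y) = 3²*9 + 1²*0.25
= 9*9 + 1*0.25 = 81.25

81.25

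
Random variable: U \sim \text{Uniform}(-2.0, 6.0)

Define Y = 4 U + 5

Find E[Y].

For Y = 4U + 5:
E[Y] = 4 * E[U] + 5
E[U] = (-2 + 6)/2 = 2
E[Y] = 4 * 2 + 5 = 13

13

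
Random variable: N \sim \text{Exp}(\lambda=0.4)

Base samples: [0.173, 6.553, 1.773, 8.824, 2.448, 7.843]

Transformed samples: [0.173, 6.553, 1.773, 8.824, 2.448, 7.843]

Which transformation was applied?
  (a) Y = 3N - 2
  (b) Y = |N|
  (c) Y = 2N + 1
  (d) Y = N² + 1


Checking option (b) Y = |N|:
  N = 0.173 -> Y = 0.173 ✓
  N = 6.553 -> Y = 6.553 ✓
  N = 1.773 -> Y = 1.773 ✓
All samples match this transformation.

(b) |N|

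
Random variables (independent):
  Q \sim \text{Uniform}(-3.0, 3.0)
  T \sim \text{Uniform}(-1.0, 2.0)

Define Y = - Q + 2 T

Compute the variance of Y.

For independent RVs: Var(aX + bY) = a²Var(X) + b²Var(Y)
Var(Q) = 3
Var(T) = 0.75
Var(Y) = (-1)²*3 + 2²*0.75
= 1*3 + 4*0.75 = 6

6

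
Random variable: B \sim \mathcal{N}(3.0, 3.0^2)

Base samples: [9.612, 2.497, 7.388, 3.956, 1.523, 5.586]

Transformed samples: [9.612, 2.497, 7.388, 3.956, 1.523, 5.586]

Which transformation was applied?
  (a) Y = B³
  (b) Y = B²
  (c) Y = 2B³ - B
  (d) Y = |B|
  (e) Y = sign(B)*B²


Checking option (d) Y = |B|:
  B = 9.612 -> Y = 9.612 ✓
  B = 2.497 -> Y = 2.497 ✓
  B = 7.388 -> Y = 7.388 ✓
All samples match this transformation.

(d) |B|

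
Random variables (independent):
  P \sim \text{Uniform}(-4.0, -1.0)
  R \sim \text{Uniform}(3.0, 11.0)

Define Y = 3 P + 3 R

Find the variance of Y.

For independent RVs: Var(aX + bY) = a²Var(X) + b²Var(Y)
Var(P) = 0.75
Var(R) = 5.3333333
Var(Y) = 3²*0.75 + 3²*5.3333333
= 9*0.75 + 9*5.3333333 = 54.75

54.75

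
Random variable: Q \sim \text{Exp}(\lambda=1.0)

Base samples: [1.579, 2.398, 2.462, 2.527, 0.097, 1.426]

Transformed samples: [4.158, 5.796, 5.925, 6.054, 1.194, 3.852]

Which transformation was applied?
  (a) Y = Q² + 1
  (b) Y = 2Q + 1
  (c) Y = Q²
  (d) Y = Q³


Checking option (b) Y = 2Q + 1:
  Q = 1.579 -> Y = 4.158 ✓
  Q = 2.398 -> Y = 5.796 ✓
  Q = 2.462 -> Y = 5.925 ✓
All samples match this transformation.

(b) 2Q + 1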